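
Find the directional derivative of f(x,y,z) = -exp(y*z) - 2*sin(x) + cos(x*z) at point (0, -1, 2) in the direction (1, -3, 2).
sqrt(14)*(4 - exp(2))*exp(-2)/7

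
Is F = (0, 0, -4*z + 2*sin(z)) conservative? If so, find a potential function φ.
Yes, F is conservative. φ = -2*z**2 - 2*cos(z)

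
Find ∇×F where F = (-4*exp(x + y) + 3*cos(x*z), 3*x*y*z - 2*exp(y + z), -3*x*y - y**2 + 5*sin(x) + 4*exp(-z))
(-3*x*y - 3*x - 2*y + 2*exp(y + z), -3*x*sin(x*z) + 3*y - 5*cos(x), 3*y*z + 4*exp(x + y))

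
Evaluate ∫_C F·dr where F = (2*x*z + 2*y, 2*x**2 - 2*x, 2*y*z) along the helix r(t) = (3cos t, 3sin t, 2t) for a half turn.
15*pi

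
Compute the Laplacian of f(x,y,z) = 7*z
0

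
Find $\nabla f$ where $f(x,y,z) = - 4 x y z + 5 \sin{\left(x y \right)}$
(y*(-4*z + 5*cos(x*y)), x*(-4*z + 5*cos(x*y)), -4*x*y)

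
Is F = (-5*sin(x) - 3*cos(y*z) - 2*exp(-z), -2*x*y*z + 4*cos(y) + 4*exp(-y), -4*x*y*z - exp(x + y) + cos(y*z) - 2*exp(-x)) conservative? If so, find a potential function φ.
No, ∇×F = (2*x*y - 4*x*z - z*sin(y*z) - exp(x + y), 4*y*z + 3*y*sin(y*z) + exp(x + y) + 2*exp(-z) - 2*exp(-x), -z*(2*y + 3*sin(y*z))) ≠ 0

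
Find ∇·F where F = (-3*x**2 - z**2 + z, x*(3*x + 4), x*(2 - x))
-6*x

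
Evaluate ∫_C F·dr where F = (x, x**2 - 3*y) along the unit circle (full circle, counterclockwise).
0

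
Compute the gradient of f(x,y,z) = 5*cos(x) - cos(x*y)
(y*sin(x*y) - 5*sin(x), x*sin(x*y), 0)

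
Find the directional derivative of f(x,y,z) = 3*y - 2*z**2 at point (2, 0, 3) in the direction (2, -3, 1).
-3*sqrt(14)/2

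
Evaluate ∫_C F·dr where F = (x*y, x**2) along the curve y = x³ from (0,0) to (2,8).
128/5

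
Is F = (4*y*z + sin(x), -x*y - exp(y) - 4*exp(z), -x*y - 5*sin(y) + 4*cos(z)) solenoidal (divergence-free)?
No, ∇·F = -x - exp(y) - 4*sin(z) + cos(x)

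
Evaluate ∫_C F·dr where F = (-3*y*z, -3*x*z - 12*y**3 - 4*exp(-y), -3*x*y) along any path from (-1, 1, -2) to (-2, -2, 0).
-39 - 4*exp(-1) + 4*exp(2)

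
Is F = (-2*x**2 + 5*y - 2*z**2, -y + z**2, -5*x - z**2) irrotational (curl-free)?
No, ∇×F = (-2*z, 5 - 4*z, -5)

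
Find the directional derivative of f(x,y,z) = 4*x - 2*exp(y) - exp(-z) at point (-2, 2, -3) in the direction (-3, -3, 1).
sqrt(19)*(-12 + exp(3) + 6*exp(2))/19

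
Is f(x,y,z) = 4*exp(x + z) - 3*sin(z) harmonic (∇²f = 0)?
No, ∇²f = 8*exp(x + z) + 3*sin(z)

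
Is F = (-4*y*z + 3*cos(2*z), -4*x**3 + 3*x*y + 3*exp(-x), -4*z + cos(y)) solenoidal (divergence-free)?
No, ∇·F = 3*x - 4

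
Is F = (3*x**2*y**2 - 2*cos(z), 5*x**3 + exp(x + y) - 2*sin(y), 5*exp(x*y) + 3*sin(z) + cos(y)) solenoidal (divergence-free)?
No, ∇·F = 6*x*y**2 + exp(x + y) - 2*cos(y) + 3*cos(z)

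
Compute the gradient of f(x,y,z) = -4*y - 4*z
(0, -4, -4)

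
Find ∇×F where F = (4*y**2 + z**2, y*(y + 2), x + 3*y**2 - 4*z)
(6*y, 2*z - 1, -8*y)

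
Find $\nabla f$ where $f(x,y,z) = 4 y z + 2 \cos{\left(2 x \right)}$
(-4*sin(2*x), 4*z, 4*y)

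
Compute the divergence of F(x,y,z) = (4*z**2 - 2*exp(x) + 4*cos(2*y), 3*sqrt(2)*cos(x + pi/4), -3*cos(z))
-2*exp(x) + 3*sin(z)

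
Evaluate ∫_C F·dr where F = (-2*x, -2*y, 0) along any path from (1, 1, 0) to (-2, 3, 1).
-11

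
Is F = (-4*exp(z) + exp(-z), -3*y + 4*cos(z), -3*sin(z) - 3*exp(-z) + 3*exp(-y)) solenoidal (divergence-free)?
No, ∇·F = -3*cos(z) - 3 + 3*exp(-z)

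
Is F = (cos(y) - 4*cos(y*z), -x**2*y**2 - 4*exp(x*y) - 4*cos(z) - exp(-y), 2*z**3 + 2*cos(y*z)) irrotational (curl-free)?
No, ∇×F = (-2*z*sin(y*z) - 4*sin(z), 4*y*sin(y*z), -2*x*y**2 - 4*y*exp(x*y) - 4*z*sin(y*z) + sin(y))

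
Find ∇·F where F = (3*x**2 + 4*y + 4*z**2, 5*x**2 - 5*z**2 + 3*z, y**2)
6*x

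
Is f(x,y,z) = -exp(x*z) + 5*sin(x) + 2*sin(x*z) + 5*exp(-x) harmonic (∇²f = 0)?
No, ∇²f = -x**2*exp(x*z) - 2*x**2*sin(x*z) - z**2*exp(x*z) - 2*z**2*sin(x*z) - 5*sin(x) + 5*exp(-x)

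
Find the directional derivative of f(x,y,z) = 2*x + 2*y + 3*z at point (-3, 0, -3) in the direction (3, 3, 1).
15*sqrt(19)/19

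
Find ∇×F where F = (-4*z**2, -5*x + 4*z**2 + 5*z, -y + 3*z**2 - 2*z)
(-8*z - 6, -8*z, -5)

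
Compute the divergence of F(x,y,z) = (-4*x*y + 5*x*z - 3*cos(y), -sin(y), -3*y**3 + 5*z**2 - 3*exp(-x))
-4*y + 15*z - cos(y)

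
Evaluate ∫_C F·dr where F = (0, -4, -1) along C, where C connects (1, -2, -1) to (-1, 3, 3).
-24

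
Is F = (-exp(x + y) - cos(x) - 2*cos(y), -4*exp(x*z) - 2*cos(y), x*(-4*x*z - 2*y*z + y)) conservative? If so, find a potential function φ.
No, ∇×F = (x*(-2*z + 4*exp(x*z) + 1), 8*x*z + 2*y*z - y, -4*z*exp(x*z) + exp(x + y) - 2*sin(y)) ≠ 0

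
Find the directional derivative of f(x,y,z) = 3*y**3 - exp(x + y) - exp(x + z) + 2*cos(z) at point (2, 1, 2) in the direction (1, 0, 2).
-sqrt(5)*(4*sin(2) + exp(3) + 3*exp(4))/5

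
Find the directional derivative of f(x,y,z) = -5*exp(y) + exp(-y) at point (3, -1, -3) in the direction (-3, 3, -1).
3*sqrt(19)*(-exp(2) - 5)*exp(-1)/19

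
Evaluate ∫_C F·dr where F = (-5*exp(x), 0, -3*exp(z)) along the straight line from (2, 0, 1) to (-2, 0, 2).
(-5 + (3 + 2*E)*exp(3))*exp(-2)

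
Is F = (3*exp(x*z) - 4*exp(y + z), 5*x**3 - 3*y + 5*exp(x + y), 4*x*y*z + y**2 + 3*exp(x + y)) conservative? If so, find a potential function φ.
No, ∇×F = (4*x*z + 2*y + 3*exp(x + y), 3*x*exp(x*z) - 4*y*z - 3*exp(x + y) - 4*exp(y + z), 15*x**2 + 5*exp(x + y) + 4*exp(y + z)) ≠ 0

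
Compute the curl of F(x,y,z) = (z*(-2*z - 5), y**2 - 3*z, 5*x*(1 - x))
(3, 10*x - 4*z - 10, 0)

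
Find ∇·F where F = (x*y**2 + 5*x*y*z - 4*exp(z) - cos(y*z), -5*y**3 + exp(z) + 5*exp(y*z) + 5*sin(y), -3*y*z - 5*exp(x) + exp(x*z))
x*exp(x*z) - 14*y**2 + 5*y*z - 3*y + 5*z*exp(y*z) + 5*cos(y)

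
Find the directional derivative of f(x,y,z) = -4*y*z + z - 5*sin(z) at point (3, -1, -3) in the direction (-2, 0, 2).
5*sqrt(2)*(1 - cos(3))/2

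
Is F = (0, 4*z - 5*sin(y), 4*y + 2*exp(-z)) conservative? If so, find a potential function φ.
Yes, F is conservative. φ = 4*y*z + 5*cos(y) - 2*exp(-z)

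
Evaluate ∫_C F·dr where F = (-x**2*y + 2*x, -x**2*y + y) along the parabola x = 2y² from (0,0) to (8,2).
-5654/21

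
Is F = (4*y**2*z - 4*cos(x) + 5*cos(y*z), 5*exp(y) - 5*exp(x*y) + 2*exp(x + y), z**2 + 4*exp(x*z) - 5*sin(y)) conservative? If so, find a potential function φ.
No, ∇×F = (-5*cos(y), 4*y**2 - 5*y*sin(y*z) - 4*z*exp(x*z), -8*y*z - 5*y*exp(x*y) + 5*z*sin(y*z) + 2*exp(x + y)) ≠ 0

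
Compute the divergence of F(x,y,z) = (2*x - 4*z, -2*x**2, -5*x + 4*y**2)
2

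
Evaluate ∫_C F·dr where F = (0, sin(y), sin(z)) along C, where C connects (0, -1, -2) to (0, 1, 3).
cos(2) - cos(3)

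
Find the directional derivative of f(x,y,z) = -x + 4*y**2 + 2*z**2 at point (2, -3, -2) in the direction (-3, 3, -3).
-5*sqrt(3)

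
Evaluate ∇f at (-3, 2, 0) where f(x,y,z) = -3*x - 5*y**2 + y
(-3, -19, 0)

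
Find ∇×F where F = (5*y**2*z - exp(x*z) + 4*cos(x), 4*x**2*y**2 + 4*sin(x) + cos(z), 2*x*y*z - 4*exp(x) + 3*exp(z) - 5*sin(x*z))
(2*x*z + sin(z), -x*exp(x*z) + 5*y**2 - 2*y*z + 5*z*cos(x*z) + 4*exp(x), 8*x*y**2 - 10*y*z + 4*cos(x))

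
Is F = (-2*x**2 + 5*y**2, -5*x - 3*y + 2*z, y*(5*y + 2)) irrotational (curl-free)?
No, ∇×F = (10*y, 0, -10*y - 5)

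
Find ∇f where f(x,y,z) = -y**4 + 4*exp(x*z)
(4*z*exp(x*z), -4*y**3, 4*x*exp(x*z))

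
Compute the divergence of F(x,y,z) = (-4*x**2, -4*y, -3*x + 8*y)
-8*x - 4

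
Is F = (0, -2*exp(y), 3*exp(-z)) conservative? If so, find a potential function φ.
Yes, F is conservative. φ = -2*exp(y) - 3*exp(-z)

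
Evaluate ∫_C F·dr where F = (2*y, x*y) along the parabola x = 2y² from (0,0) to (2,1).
19/6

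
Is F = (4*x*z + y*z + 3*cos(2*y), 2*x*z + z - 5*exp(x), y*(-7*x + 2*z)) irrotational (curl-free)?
No, ∇×F = (-9*x + 2*z - 1, 4*x + 8*y, z - 5*exp(x) + 6*sin(2*y))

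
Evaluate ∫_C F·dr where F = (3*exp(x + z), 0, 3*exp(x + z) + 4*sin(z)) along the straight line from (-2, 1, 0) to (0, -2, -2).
4 - 4*cos(2)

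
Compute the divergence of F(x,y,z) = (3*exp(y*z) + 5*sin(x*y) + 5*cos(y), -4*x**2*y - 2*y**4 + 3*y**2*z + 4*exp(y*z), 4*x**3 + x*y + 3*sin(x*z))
-4*x**2 + 3*x*cos(x*z) - 8*y**3 + 6*y*z + 5*y*cos(x*y) + 4*z*exp(y*z)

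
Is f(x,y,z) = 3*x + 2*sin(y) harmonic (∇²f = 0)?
No, ∇²f = -2*sin(y)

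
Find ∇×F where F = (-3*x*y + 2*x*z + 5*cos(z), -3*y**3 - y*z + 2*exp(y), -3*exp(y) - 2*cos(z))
(y - 3*exp(y), 2*x - 5*sin(z), 3*x)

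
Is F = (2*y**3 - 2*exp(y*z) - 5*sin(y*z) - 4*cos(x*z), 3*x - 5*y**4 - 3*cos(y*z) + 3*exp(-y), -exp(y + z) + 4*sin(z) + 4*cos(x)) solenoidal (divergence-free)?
No, ∇·F = -20*y**3 + 4*z*sin(x*z) + 3*z*sin(y*z) - exp(y + z) + 4*cos(z) - 3*exp(-y)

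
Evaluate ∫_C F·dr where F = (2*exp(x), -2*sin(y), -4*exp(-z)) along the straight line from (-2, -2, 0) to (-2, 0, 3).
-2 + 4*exp(-3) - 2*cos(2)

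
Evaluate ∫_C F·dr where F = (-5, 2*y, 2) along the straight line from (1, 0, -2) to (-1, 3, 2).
27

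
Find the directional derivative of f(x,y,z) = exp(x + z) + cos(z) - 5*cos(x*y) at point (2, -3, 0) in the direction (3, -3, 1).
sqrt(19)*(75*sin(6) + 4*exp(2))/19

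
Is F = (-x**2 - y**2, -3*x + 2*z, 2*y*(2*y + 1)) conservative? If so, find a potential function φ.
No, ∇×F = (8*y, 0, 2*y - 3) ≠ 0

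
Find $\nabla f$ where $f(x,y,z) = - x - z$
(-1, 0, -1)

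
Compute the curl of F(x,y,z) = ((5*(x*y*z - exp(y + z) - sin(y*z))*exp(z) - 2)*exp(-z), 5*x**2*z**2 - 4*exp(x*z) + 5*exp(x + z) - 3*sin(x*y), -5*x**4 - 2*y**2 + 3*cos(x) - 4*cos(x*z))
(-10*x**2*z + 4*x*exp(x*z) - 4*y - 5*exp(x + z), 20*x**3 + 5*x*y - 5*y*cos(y*z) - 4*z*sin(x*z) - 5*exp(y + z) + 3*sin(x) + 2*exp(-z), 10*x*z**2 - 5*x*z - 3*y*cos(x*y) - 4*z*exp(x*z) + 5*z*cos(y*z) + 5*exp(x + z) + 5*exp(y + z))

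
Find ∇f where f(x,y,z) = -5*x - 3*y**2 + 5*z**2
(-5, -6*y, 10*z)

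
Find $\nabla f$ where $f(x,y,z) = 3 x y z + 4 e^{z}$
(3*y*z, 3*x*z, 3*x*y + 4*exp(z))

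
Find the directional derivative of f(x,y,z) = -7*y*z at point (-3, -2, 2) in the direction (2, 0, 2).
7*sqrt(2)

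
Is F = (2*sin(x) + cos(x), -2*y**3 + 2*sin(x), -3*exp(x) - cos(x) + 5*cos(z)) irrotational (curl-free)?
No, ∇×F = (0, 3*exp(x) - sin(x), 2*cos(x))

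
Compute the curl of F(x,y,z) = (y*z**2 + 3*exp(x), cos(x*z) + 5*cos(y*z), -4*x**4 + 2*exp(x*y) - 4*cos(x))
(2*x*exp(x*y) + x*sin(x*z) + 5*y*sin(y*z), 16*x**3 + 2*y*z - 2*y*exp(x*y) - 4*sin(x), -z*(z + sin(x*z)))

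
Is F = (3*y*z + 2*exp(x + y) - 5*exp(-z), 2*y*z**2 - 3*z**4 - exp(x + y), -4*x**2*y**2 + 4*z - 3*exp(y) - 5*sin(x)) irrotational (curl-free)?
No, ∇×F = (-8*x**2*y - 4*y*z + 12*z**3 - 3*exp(y), 8*x*y**2 + 3*y + 5*cos(x) + 5*exp(-z), -3*z - 3*exp(x + y))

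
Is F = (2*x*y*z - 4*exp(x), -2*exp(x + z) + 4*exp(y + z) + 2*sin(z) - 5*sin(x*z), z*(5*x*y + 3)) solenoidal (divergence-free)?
No, ∇·F = 5*x*y + 2*y*z - 4*exp(x) + 4*exp(y + z) + 3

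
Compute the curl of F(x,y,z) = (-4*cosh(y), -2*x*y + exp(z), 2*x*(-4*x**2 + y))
(2*x - exp(z), 24*x**2 - 2*y, -2*y + 4*sinh(y))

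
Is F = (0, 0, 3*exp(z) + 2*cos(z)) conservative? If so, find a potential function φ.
Yes, F is conservative. φ = 3*exp(z) + 2*sin(z)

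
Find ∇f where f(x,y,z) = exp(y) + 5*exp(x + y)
(5*exp(x + y), exp(y) + 5*exp(x + y), 0)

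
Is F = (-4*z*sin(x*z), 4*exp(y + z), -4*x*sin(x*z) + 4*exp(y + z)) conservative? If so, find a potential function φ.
Yes, F is conservative. φ = 4*exp(y + z) + 4*cos(x*z)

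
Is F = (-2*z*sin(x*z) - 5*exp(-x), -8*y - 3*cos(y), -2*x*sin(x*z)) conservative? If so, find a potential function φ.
Yes, F is conservative. φ = -4*y**2 - 3*sin(y) + 2*cos(x*z) + 5*exp(-x)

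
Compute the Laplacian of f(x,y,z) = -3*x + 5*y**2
10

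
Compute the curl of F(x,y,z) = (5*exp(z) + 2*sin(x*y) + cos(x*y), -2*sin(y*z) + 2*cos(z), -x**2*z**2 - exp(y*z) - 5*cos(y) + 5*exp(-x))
(2*y*cos(y*z) - z*exp(y*z) + 5*sin(y) + 2*sin(z), 2*x*z**2 + 5*exp(z) + 5*exp(-x), x*(sin(x*y) - 2*cos(x*y)))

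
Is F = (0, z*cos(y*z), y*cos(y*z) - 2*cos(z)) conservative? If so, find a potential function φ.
Yes, F is conservative. φ = -2*sin(z) + sin(y*z)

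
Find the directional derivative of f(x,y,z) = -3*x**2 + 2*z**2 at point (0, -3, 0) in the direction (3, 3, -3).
0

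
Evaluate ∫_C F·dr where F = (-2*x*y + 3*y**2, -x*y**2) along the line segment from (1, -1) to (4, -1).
24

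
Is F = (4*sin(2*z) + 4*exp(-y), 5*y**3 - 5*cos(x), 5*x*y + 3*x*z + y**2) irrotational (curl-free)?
No, ∇×F = (5*x + 2*y, -5*y - 3*z + 8*cos(2*z), 5*sin(x) + 4*exp(-y))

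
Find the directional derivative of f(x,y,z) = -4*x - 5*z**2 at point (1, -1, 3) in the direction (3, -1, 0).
-6*sqrt(10)/5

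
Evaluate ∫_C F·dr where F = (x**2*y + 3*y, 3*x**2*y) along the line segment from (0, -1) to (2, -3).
4/3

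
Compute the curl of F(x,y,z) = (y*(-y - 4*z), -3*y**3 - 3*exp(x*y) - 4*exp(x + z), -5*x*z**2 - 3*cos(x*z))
(4*exp(x + z), -4*y + 5*z**2 - 3*z*sin(x*z), -3*y*exp(x*y) + 2*y + 4*z - 4*exp(x + z))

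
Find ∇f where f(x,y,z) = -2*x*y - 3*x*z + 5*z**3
(-2*y - 3*z, -2*x, -3*x + 15*z**2)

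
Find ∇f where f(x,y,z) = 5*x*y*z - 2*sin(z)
(5*y*z, 5*x*z, 5*x*y - 2*cos(z))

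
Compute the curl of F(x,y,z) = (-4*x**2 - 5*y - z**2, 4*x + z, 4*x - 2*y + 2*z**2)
(-3, -2*z - 4, 9)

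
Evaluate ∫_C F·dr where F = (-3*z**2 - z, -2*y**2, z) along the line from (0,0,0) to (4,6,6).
-282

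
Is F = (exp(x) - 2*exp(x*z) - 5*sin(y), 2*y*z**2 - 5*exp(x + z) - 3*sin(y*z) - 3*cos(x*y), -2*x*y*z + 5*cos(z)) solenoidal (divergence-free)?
No, ∇·F = -2*x*y + 3*x*sin(x*y) + 2*z**2 - 2*z*exp(x*z) - 3*z*cos(y*z) + exp(x) - 5*sin(z)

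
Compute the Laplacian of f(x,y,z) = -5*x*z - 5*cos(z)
5*cos(z)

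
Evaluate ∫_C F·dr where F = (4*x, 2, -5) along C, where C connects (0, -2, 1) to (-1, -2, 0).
7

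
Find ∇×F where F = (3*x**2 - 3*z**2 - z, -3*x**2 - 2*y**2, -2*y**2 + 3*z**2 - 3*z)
(-4*y, -6*z - 1, -6*x)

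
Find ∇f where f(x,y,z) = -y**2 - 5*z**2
(0, -2*y, -10*z)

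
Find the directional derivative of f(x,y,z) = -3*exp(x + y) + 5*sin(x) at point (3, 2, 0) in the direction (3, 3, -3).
sqrt(3)*(-6*exp(5) + 5*cos(3))/3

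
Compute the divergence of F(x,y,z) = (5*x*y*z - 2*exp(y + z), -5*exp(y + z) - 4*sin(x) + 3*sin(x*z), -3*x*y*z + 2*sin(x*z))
-3*x*y + 2*x*cos(x*z) + 5*y*z - 5*exp(y + z)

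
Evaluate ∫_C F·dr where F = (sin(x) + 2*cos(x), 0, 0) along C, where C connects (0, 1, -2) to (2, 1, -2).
-cos(2) + 1 + 2*sin(2)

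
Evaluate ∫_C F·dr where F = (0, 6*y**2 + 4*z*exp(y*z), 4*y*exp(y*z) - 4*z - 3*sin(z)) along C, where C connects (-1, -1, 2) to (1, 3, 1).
-4*exp(-2) - 3*cos(2) + 3*cos(1) + 62 + 4*exp(3)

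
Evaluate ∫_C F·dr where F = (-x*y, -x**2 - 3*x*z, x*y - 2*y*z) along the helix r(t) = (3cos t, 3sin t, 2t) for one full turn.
6*pi*(8 - 9*pi)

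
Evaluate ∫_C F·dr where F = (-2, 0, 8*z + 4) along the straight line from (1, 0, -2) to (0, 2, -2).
2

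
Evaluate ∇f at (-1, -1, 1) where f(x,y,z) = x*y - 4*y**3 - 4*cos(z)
(-1, -13, 4*sin(1))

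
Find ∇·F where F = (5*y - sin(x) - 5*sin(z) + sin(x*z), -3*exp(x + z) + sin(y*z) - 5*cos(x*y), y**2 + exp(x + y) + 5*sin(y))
5*x*sin(x*y) + z*cos(x*z) + z*cos(y*z) - cos(x)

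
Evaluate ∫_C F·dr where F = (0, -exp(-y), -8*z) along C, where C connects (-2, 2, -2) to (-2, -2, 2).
2*sinh(2)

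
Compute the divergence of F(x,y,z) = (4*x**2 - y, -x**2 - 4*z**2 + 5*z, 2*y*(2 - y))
8*x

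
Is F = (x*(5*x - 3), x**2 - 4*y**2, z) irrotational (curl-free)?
No, ∇×F = (0, 0, 2*x)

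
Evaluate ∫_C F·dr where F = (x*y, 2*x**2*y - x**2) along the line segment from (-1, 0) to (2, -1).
1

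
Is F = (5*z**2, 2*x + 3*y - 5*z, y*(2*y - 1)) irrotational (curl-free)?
No, ∇×F = (4*y + 4, 10*z, 2)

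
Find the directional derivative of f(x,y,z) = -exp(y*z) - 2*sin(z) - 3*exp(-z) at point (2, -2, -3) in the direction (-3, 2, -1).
sqrt(14)*(-3*exp(3) + 2*cos(3) + 4*exp(6))/14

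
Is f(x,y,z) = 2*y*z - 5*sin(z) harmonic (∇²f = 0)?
No, ∇²f = 5*sin(z)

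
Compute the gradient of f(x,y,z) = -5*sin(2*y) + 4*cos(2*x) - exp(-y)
(-8*sin(2*x), -10*cos(2*y) + exp(-y), 0)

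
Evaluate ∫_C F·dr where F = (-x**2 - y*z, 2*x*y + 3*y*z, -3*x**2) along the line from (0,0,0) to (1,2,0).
7/3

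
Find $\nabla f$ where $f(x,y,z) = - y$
(0, -1, 0)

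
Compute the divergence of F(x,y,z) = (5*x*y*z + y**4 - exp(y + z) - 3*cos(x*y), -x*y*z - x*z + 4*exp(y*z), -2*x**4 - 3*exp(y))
-x*z + 5*y*z + 3*y*sin(x*y) + 4*z*exp(y*z)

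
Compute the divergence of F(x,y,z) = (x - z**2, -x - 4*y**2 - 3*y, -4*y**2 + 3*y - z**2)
-8*y - 2*z - 2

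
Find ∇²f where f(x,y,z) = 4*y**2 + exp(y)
exp(y) + 8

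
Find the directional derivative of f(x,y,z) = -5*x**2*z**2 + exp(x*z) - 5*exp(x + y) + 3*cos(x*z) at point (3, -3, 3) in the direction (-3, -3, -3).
sqrt(3)*(-2*exp(9) + 6*sin(9) + 550/3)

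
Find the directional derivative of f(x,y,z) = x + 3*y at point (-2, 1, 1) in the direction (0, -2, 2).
-3*sqrt(2)/2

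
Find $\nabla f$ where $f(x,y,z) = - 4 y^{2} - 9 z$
(0, -8*y, -9)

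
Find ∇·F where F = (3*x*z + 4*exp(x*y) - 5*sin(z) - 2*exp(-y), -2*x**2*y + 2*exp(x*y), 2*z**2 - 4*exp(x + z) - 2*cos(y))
-2*x**2 + 2*x*exp(x*y) + 4*y*exp(x*y) + 7*z - 4*exp(x + z)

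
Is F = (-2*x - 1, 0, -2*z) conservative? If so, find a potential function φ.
Yes, F is conservative. φ = -x**2 - x - z**2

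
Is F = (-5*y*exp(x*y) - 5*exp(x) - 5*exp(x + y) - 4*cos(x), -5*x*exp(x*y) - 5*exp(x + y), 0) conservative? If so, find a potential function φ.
Yes, F is conservative. φ = -5*exp(x) - 5*exp(x*y) - 5*exp(x + y) - 4*sin(x)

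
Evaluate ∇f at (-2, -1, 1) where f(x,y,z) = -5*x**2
(20, 0, 0)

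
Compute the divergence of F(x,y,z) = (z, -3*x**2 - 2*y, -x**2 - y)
-2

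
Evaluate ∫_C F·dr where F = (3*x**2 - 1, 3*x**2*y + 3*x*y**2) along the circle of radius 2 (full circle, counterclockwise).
12*pi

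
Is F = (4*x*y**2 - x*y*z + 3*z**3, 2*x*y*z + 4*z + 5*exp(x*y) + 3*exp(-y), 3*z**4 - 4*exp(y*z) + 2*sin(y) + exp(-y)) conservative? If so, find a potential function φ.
No, ∇×F = (-2*x*y - 4*z*exp(y*z) + 2*cos(y) - 4 - exp(-y), -x*y + 9*z**2, -8*x*y + x*z + 2*y*z + 5*y*exp(x*y)) ≠ 0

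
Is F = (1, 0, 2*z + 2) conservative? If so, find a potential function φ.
Yes, F is conservative. φ = x + z**2 + 2*z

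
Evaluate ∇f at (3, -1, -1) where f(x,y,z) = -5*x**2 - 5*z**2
(-30, 0, 10)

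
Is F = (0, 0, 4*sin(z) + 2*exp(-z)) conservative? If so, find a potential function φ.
Yes, F is conservative. φ = -4*cos(z) - 2*exp(-z)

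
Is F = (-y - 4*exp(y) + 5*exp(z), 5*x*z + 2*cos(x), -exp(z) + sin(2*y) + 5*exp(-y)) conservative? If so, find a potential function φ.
No, ∇×F = (-5*x + 2*cos(2*y) - 5*exp(-y), 5*exp(z), 5*z + 4*exp(y) - 2*sin(x) + 1) ≠ 0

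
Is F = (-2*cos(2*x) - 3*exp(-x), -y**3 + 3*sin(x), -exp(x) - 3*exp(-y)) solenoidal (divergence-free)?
No, ∇·F = -3*y**2 + 4*sin(2*x) + 3*exp(-x)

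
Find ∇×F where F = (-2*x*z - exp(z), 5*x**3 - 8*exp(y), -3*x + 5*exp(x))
(0, -2*x - 5*exp(x) - exp(z) + 3, 15*x**2)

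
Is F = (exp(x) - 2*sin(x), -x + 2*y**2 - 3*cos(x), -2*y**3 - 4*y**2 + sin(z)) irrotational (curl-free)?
No, ∇×F = (2*y*(-3*y - 4), 0, 3*sin(x) - 1)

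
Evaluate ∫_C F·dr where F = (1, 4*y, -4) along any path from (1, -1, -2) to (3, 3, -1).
14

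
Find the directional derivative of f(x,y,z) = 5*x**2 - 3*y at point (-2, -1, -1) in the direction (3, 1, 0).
-63*sqrt(10)/10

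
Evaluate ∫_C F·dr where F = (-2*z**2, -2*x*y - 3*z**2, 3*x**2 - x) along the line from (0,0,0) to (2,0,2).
2/3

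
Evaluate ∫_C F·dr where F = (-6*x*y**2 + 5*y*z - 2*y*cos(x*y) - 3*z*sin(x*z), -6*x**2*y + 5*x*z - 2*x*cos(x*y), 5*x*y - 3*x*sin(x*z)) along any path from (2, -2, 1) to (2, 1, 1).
-2*sin(2) - 2*sin(4) + 66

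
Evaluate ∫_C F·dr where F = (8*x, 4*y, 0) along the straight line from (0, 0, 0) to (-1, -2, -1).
12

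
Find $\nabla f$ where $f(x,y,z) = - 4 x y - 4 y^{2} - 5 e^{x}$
(-4*y - 5*exp(x), -4*x - 8*y, 0)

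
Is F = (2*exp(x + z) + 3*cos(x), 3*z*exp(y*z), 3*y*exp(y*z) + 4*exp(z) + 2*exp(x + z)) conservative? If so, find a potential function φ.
Yes, F is conservative. φ = 4*exp(z) + 3*exp(y*z) + 2*exp(x + z) + 3*sin(x)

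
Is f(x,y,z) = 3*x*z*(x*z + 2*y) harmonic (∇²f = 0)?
No, ∇²f = 6*x**2 + 6*z**2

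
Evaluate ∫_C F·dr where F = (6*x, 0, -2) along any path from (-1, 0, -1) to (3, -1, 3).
16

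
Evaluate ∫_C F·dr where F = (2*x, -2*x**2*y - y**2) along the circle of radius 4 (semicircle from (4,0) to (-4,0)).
0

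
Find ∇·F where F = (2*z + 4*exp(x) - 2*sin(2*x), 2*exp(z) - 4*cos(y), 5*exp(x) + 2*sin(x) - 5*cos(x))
4*exp(x) + 4*sin(y) - 4*cos(2*x)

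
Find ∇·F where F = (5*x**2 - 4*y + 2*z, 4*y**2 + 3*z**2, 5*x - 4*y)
10*x + 8*y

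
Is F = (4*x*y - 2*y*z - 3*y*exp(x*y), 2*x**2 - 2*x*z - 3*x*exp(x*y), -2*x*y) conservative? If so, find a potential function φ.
Yes, F is conservative. φ = 2*x**2*y - 2*x*y*z - 3*exp(x*y)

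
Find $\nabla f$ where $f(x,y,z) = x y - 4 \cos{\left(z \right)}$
(y, x, 4*sin(z))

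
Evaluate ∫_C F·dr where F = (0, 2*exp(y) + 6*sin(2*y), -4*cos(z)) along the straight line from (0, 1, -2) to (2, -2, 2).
-8*sin(2) - 2*E + 3*cos(2) + 2*exp(-2) - 3*cos(4)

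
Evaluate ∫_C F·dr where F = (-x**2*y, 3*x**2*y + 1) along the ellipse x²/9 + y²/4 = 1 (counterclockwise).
27*pi/2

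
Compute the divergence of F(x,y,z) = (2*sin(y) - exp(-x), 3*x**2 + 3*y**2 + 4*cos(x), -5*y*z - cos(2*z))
y + 2*sin(2*z) + exp(-x)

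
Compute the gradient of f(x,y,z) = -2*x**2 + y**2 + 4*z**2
(-4*x, 2*y, 8*z)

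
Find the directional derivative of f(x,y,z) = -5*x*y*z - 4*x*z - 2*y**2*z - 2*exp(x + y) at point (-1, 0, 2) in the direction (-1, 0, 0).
2*exp(-1) + 8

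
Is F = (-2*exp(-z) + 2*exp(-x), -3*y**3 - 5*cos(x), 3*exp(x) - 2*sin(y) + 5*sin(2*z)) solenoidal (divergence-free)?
No, ∇·F = -9*y**2 + 10*cos(2*z) - 2*exp(-x)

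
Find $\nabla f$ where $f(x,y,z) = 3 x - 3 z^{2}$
(3, 0, -6*z)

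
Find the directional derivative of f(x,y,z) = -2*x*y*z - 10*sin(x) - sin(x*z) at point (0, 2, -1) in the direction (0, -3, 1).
0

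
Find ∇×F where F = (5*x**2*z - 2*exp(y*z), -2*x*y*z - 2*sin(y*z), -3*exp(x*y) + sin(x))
(2*x*y - 3*x*exp(x*y) + 2*y*cos(y*z), 5*x**2 + 3*y*exp(x*y) - 2*y*exp(y*z) - cos(x), 2*z*(-y + exp(y*z)))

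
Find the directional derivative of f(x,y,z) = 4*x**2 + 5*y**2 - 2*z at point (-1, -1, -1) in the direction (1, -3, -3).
28*sqrt(19)/19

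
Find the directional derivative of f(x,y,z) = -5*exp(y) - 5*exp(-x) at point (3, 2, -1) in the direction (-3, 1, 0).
sqrt(10)*(-exp(5) - 3)*exp(-3)/2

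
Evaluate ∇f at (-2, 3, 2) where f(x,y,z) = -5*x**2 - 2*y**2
(20, -12, 0)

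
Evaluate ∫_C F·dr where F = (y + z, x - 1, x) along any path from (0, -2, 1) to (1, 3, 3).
1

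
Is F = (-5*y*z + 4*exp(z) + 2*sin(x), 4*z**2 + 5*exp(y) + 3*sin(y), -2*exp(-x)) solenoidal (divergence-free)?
No, ∇·F = 5*exp(y) + 2*cos(x) + 3*cos(y)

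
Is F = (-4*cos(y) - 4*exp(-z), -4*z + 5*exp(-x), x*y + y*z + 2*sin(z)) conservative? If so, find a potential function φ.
No, ∇×F = (x + z + 4, -y + 4*exp(-z), -4*sin(y) - 5*exp(-x)) ≠ 0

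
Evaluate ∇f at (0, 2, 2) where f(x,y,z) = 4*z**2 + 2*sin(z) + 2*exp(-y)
(0, -2*exp(-2), 2*cos(2) + 16)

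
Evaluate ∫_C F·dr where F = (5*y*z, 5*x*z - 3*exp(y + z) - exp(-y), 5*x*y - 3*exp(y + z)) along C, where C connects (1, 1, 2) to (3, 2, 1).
-exp(-1) + exp(-2) + 20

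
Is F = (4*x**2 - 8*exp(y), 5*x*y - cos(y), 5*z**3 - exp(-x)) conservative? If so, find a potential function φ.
No, ∇×F = (0, -exp(-x), 5*y + 8*exp(y)) ≠ 0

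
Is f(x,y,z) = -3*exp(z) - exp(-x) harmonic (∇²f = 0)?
No, ∇²f = -3*exp(z) - exp(-x)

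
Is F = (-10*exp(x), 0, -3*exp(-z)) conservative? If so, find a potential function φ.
Yes, F is conservative. φ = -10*exp(x) + 3*exp(-z)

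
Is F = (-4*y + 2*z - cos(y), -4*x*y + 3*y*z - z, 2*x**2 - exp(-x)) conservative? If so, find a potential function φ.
No, ∇×F = (1 - 3*y, -4*x + 2 - exp(-x), -4*y - sin(y) + 4) ≠ 0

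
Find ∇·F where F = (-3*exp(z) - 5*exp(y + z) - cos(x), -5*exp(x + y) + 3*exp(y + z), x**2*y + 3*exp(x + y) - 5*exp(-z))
((-5*exp(x + y) + 3*exp(y + z) + sin(x))*exp(z) + 5)*exp(-z)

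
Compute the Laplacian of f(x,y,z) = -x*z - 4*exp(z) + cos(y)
-4*exp(z) - cos(y)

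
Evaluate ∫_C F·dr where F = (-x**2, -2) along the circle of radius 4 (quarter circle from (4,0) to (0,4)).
40/3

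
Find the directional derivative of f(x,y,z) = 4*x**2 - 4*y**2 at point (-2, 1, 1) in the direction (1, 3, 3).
-40*sqrt(19)/19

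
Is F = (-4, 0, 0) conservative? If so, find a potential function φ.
Yes, F is conservative. φ = -4*x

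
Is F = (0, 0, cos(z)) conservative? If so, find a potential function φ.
Yes, F is conservative. φ = sin(z)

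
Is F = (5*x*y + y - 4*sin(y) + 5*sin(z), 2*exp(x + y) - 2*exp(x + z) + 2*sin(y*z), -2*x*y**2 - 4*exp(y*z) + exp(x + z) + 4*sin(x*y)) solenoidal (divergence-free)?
No, ∇·F = -4*y*exp(y*z) + 5*y + 2*z*cos(y*z) + 2*exp(x + y) + exp(x + z)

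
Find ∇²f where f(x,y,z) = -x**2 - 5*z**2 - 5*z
-12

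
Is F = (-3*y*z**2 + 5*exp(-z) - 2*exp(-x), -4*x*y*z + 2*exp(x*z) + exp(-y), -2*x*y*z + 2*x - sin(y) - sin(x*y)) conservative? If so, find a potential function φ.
No, ∇×F = (4*x*y - 2*x*z - 2*x*exp(x*z) - x*cos(x*y) - cos(y), -4*y*z + y*cos(x*y) - 2 - 5*exp(-z), z*(-4*y + 3*z + 2*exp(x*z))) ≠ 0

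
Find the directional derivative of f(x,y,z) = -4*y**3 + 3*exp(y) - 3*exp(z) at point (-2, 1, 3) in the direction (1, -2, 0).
6*sqrt(5)*(4 - E)/5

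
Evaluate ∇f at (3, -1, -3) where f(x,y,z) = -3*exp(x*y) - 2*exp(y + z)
(3*exp(-3), (-9*E - 2)*exp(-4), -2*exp(-4))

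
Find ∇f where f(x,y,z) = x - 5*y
(1, -5, 0)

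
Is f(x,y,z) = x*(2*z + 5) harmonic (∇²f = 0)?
Yes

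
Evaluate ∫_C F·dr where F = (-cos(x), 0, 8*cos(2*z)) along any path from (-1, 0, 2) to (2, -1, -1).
-5*sin(2) - sin(1) - 4*sin(4)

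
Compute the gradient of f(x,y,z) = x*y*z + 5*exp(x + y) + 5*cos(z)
(y*z + 5*exp(x + y), x*z + 5*exp(x + y), x*y - 5*sin(z))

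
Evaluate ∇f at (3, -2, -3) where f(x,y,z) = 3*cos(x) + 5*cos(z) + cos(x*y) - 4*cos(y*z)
(-3*sin(3) - 2*sin(6), -9*sin(6), 5*sin(3) - 8*sin(6))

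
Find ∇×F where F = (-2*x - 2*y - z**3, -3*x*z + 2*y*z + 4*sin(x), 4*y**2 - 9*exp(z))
(3*x + 6*y, -3*z**2, -3*z + 4*cos(x) + 2)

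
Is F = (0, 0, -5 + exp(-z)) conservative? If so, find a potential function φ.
Yes, F is conservative. φ = -5*z - exp(-z)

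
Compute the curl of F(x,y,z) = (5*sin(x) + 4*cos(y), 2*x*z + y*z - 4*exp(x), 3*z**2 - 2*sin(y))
(-2*x - y - 2*cos(y), 0, 2*z - 4*exp(x) + 4*sin(y))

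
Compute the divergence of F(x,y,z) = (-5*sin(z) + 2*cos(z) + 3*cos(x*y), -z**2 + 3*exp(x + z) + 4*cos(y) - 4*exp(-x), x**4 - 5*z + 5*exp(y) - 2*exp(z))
-3*y*sin(x*y) - 2*exp(z) - 4*sin(y) - 5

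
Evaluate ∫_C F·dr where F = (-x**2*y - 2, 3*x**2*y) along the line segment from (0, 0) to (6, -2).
204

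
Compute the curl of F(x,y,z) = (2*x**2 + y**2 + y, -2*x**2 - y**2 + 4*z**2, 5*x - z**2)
(-8*z, -5, -4*x - 2*y - 1)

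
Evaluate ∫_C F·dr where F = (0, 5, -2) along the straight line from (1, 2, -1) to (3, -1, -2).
-13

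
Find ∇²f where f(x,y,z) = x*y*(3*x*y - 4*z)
6*x**2 + 6*y**2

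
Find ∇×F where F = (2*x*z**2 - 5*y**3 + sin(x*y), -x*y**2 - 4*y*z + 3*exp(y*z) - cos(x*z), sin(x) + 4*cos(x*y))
(-4*x*sin(x*y) - x*sin(x*z) - 3*y*exp(y*z) + 4*y, 4*x*z + 4*y*sin(x*y) - cos(x), -x*cos(x*y) + 14*y**2 + z*sin(x*z))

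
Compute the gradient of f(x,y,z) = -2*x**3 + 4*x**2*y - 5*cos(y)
(2*x*(-3*x + 4*y), 4*x**2 + 5*sin(y), 0)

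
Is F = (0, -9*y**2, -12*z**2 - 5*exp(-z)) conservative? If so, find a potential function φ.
Yes, F is conservative. φ = -3*y**3 - 4*z**3 + 5*exp(-z)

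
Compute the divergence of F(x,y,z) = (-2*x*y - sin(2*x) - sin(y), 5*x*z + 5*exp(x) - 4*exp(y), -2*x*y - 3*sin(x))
-2*y - 4*exp(y) - 2*cos(2*x)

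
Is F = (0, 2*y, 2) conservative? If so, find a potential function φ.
Yes, F is conservative. φ = y**2 + 2*z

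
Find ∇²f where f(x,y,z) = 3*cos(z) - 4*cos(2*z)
-3*cos(z) + 16*cos(2*z)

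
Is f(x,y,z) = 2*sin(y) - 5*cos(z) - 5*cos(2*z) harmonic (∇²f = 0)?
No, ∇²f = -2*sin(y) + 5*cos(z) + 20*cos(2*z)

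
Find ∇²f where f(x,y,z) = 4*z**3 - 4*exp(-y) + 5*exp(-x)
24*z - 4*exp(-y) + 5*exp(-x)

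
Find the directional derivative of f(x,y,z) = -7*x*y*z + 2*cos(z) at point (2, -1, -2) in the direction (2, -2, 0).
-21*sqrt(2)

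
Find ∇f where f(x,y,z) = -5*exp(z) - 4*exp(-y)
(0, 4*exp(-y), -5*exp(z))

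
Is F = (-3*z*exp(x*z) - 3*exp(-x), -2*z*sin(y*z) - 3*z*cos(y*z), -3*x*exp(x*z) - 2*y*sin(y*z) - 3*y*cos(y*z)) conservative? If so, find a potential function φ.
Yes, F is conservative. φ = -3*exp(x*z) - 3*sin(y*z) + 2*cos(y*z) + 3*exp(-x)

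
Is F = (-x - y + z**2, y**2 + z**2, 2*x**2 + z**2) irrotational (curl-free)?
No, ∇×F = (-2*z, -4*x + 2*z, 1)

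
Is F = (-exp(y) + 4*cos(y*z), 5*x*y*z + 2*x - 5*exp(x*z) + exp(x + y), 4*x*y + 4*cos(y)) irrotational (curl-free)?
No, ∇×F = (-5*x*y + 5*x*exp(x*z) + 4*x - 4*sin(y), -4*y*(sin(y*z) + 1), 5*y*z - 5*z*exp(x*z) + 4*z*sin(y*z) + exp(y) + exp(x + y) + 2)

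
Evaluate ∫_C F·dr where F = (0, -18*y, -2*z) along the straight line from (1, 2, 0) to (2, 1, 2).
23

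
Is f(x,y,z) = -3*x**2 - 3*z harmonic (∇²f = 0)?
No, ∇²f = -6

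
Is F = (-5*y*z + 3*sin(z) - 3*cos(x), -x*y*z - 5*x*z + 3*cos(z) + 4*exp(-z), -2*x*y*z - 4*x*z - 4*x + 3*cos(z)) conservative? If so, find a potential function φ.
No, ∇×F = (x*y - 2*x*z + 5*x + 3*sin(z) + 4*exp(-z), 2*y*z - 5*y + 4*z + 3*cos(z) + 4, -y*z) ≠ 0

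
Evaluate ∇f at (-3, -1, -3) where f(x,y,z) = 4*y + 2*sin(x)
(2*cos(3), 4, 0)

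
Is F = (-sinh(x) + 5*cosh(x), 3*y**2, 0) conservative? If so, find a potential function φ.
Yes, F is conservative. φ = y**3 + 5*sinh(x) - cosh(x)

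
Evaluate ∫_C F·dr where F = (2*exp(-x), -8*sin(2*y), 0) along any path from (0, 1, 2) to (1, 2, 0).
4*cos(4) - 2*exp(-1) - 4*cos(2) + 2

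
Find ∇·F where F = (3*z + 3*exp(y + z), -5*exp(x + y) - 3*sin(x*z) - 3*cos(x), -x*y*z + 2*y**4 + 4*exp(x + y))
-x*y - 5*exp(x + y)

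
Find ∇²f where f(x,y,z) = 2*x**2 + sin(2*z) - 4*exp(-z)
-4*sin(2*z) + 4 - 4*exp(-z)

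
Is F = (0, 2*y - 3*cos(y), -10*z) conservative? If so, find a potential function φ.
Yes, F is conservative. φ = y**2 - 5*z**2 - 3*sin(y)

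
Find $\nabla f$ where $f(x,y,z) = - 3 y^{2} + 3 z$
(0, -6*y, 3)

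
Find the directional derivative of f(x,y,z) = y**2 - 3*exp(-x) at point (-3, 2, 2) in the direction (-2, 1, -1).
sqrt(6)*(2/3 - exp(3))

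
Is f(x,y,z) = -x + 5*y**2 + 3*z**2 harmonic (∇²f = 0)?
No, ∇²f = 16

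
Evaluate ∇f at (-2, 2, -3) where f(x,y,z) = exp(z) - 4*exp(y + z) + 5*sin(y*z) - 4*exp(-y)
(0, -15*cos(6) - 4*exp(-1) + 4*exp(-2), -4*exp(-1) + exp(-3) + 10*cos(6))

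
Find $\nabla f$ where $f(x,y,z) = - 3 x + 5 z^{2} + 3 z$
(-3, 0, 10*z + 3)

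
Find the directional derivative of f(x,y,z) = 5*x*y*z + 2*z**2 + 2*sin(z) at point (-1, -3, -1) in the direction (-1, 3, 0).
0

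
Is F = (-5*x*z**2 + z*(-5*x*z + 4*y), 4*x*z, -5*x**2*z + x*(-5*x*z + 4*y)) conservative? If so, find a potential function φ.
Yes, F is conservative. φ = x*z*(-5*x*z + 4*y)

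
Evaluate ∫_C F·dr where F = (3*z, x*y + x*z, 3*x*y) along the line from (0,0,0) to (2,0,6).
18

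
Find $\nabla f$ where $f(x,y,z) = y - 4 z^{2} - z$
(0, 1, -8*z - 1)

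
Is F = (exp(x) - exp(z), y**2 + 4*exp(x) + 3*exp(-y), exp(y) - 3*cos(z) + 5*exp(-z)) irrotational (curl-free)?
No, ∇×F = (exp(y), -exp(z), 4*exp(x))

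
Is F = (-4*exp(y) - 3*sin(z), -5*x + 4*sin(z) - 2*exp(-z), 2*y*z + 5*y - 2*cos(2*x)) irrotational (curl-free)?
No, ∇×F = (2*z - 4*cos(z) + 5 - 2*exp(-z), -4*sin(2*x) - 3*cos(z), 4*exp(y) - 5)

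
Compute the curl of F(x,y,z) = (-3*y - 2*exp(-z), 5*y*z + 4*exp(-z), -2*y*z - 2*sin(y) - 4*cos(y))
(-5*y - 2*z + 4*sin(y) - 2*cos(y) + 4*exp(-z), 2*exp(-z), 3)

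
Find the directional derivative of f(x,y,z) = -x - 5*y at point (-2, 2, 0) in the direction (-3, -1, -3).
8*sqrt(19)/19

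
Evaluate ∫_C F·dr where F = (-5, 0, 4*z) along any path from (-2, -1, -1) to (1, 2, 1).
-15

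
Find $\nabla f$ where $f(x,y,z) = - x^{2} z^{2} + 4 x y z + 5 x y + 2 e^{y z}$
(-2*x*z**2 + 4*y*z + 5*y, 4*x*z + 5*x + 2*z*exp(y*z), -2*x**2*z + 4*x*y + 2*y*exp(y*z))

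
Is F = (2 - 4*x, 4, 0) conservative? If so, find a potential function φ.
Yes, F is conservative. φ = -2*x**2 + 2*x + 4*y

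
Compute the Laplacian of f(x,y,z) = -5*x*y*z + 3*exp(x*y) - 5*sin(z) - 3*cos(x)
3*x**2*exp(x*y) + 3*y**2*exp(x*y) + 5*sin(z) + 3*cos(x)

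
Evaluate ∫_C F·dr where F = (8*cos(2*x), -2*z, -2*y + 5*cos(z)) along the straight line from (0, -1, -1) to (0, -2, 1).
6 + 10*sin(1)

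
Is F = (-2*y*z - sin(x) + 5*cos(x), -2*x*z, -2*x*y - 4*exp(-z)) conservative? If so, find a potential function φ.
Yes, F is conservative. φ = -2*x*y*z + 5*sin(x) + cos(x) + 4*exp(-z)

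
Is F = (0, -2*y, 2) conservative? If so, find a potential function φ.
Yes, F is conservative. φ = -y**2 + 2*z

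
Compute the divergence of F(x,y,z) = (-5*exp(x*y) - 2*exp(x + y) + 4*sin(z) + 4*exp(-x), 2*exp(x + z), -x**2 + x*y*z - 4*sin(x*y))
x*y - 5*y*exp(x*y) - 2*exp(x + y) - 4*exp(-x)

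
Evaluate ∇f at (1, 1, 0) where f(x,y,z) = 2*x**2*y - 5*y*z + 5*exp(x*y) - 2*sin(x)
(-2*cos(1) + 4 + 5*E, 2 + 5*E, -5)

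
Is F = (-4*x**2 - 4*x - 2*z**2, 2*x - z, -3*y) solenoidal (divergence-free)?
No, ∇·F = -8*x - 4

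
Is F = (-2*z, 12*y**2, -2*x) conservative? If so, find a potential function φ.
Yes, F is conservative. φ = -2*x*z + 4*y**3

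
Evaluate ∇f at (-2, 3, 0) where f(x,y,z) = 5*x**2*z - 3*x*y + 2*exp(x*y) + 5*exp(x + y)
(-9 + 6*exp(-6) + 5*E, -4*exp(-6) + 6 + 5*E, 20)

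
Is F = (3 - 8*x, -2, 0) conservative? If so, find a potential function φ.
Yes, F is conservative. φ = -4*x**2 + 3*x - 2*y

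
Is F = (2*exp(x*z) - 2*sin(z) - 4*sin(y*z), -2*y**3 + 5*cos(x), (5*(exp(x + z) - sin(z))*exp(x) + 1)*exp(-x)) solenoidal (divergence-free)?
No, ∇·F = -6*y**2 + 2*z*exp(x*z) + 5*exp(x + z) - 5*cos(z)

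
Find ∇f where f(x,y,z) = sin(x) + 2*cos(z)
(cos(x), 0, -2*sin(z))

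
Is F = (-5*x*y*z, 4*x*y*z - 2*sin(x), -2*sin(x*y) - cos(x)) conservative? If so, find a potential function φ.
No, ∇×F = (-2*x*(2*y + cos(x*y)), -5*x*y + 2*y*cos(x*y) - sin(x), 5*x*z + 4*y*z - 2*cos(x)) ≠ 0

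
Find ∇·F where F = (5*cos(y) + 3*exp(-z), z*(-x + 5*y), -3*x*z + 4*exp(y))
-3*x + 5*z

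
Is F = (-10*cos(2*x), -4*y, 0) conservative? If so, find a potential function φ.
Yes, F is conservative. φ = -2*y**2 - 5*sin(2*x)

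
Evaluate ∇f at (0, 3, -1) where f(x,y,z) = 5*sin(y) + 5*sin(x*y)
(15, 5*cos(3), 0)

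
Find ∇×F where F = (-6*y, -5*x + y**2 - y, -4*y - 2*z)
(-4, 0, 1)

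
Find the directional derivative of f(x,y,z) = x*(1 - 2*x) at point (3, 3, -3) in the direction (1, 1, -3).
-sqrt(11)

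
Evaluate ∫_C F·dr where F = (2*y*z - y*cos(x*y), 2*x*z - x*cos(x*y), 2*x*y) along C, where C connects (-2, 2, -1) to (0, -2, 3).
-8 - sin(4)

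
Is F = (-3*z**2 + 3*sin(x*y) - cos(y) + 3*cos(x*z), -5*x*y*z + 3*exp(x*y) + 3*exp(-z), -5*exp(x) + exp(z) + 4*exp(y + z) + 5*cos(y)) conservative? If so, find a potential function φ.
No, ∇×F = (5*x*y + 4*exp(y + z) - 5*sin(y) + 3*exp(-z), -3*x*sin(x*z) - 6*z + 5*exp(x), -3*x*cos(x*y) - 5*y*z + 3*y*exp(x*y) - sin(y)) ≠ 0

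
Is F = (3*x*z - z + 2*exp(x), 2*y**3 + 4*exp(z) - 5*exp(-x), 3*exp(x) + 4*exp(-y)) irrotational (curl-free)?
No, ∇×F = (-4*exp(z) - 4*exp(-y), 3*x - 3*exp(x) - 1, 5*exp(-x))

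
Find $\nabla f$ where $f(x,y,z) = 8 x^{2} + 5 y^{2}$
(16*x, 10*y, 0)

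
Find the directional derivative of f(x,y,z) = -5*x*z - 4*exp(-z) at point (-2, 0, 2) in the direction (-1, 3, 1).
4*sqrt(11)*(1 + 5*exp(2))*exp(-2)/11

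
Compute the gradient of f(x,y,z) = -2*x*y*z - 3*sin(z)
(-2*y*z, -2*x*z, -2*x*y - 3*cos(z))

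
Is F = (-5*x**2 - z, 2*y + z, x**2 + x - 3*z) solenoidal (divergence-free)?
No, ∇·F = -10*x - 1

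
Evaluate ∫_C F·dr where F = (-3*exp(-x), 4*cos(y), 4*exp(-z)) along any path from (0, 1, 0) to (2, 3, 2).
-4*sin(1) - exp(-2) + 4*sin(3) + 1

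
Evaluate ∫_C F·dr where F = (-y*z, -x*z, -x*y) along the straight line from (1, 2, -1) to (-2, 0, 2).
-2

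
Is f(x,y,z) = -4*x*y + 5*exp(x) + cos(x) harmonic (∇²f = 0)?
No, ∇²f = 5*exp(x) - cos(x)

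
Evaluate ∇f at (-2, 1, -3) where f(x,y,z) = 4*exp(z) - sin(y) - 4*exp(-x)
(4*exp(2), -cos(1), 4*exp(-3))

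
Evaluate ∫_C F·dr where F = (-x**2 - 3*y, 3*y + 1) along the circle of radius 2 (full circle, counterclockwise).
12*pi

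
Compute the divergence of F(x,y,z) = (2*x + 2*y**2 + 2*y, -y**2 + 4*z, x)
2 - 2*y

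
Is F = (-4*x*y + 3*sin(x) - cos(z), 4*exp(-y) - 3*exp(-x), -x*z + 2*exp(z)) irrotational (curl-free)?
No, ∇×F = (0, z + sin(z), 4*x + 3*exp(-x))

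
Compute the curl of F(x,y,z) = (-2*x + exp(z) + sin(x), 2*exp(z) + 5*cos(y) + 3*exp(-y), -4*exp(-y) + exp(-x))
(-2*exp(z) + 4*exp(-y), exp(z) + exp(-x), 0)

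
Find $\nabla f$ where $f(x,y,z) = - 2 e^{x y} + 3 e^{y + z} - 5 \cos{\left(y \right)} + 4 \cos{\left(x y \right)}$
(-2*y*(exp(x*y) + 2*sin(x*y)), -2*x*exp(x*y) - 4*x*sin(x*y) + 3*exp(y + z) + 5*sin(y), 3*exp(y + z))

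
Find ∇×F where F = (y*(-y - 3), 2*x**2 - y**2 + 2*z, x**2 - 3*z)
(-2, -2*x, 4*x + 2*y + 3)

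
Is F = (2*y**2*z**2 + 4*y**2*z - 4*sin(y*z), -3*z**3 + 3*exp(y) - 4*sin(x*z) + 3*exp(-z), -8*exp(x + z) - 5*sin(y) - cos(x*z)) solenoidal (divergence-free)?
No, ∇·F = x*sin(x*z) + 3*exp(y) - 8*exp(x + z)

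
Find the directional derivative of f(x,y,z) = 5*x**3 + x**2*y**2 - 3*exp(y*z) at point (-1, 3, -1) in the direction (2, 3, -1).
3*sqrt(14)*(3 + 2*exp(3))*exp(-3)/7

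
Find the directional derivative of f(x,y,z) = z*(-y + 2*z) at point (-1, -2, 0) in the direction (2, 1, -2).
-4/3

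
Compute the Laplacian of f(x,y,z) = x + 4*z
0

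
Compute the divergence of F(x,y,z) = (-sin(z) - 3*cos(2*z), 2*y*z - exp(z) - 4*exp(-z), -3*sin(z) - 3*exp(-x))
2*z - 3*cos(z)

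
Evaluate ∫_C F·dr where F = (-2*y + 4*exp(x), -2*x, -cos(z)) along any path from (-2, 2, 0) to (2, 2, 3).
-16 - sin(3) + 8*sinh(2)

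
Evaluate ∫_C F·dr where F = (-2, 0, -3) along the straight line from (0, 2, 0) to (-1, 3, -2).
8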